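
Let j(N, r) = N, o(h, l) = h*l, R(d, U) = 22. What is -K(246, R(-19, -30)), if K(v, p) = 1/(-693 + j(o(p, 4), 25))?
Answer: 1/605 ≈ 0.0016529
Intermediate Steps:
K(v, p) = 1/(-693 + 4*p) (K(v, p) = 1/(-693 + p*4) = 1/(-693 + 4*p))
-K(246, R(-19, -30)) = -1/(-693 + 4*22) = -1/(-693 + 88) = -1/(-605) = -1*(-1/605) = 1/605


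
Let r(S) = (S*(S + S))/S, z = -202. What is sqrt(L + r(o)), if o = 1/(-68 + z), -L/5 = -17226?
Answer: sqrt(174413235)/45 ≈ 293.48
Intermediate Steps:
L = 86130 (L = -5*(-17226) = 86130)
o = -1/270 (o = 1/(-68 - 202) = 1/(-270) = -1/270 ≈ -0.0037037)
r(S) = 2*S (r(S) = (S*(2*S))/S = (2*S**2)/S = 2*S)
sqrt(L + r(o)) = sqrt(86130 + 2*(-1/270)) = sqrt(86130 - 1/135) = sqrt(11627549/135) = sqrt(174413235)/45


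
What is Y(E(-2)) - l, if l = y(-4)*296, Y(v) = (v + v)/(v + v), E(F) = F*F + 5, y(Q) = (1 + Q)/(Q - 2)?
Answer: -147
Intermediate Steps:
y(Q) = (1 + Q)/(-2 + Q)
E(F) = 5 + F² (E(F) = F² + 5 = 5 + F²)
Y(v) = 1 (Y(v) = (2*v)/((2*v)) = (2*v)*(1/(2*v)) = 1)
l = 148 (l = ((1 - 4)/(-2 - 4))*296 = (-3/(-6))*296 = -⅙*(-3)*296 = (½)*296 = 148)
Y(E(-2)) - l = 1 - 1*148 = 1 - 148 = -147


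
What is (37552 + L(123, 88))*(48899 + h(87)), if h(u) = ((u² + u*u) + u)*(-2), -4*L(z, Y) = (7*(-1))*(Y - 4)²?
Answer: 920605100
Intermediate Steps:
L(z, Y) = 7*(-4 + Y)²/4 (L(z, Y) = -7*(-1)*(Y - 4)²/4 = -(-7)*(-4 + Y)²/4 = 7*(-4 + Y)²/4)
h(u) = -4*u² - 2*u (h(u) = ((u² + u²) + u)*(-2) = (2*u² + u)*(-2) = (u + 2*u²)*(-2) = -4*u² - 2*u)
(37552 + L(123, 88))*(48899 + h(87)) = (37552 + 7*(-4 + 88)²/4)*(48899 - 2*87*(1 + 2*87)) = (37552 + (7/4)*84²)*(48899 - 2*87*(1 + 174)) = (37552 + (7/4)*7056)*(48899 - 2*87*175) = (37552 + 12348)*(48899 - 30450) = 49900*18449 = 920605100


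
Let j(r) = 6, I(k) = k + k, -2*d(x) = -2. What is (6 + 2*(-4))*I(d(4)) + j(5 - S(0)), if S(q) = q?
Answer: 2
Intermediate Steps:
d(x) = 1 (d(x) = -½*(-2) = 1)
I(k) = 2*k
(6 + 2*(-4))*I(d(4)) + j(5 - S(0)) = (6 + 2*(-4))*(2*1) + 6 = (6 - 8)*2 + 6 = -2*2 + 6 = -4 + 6 = 2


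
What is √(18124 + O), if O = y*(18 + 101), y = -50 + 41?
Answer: √17053 ≈ 130.59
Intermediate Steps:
y = -9
O = -1071 (O = -9*(18 + 101) = -9*119 = -1071)
√(18124 + O) = √(18124 - 1071) = √17053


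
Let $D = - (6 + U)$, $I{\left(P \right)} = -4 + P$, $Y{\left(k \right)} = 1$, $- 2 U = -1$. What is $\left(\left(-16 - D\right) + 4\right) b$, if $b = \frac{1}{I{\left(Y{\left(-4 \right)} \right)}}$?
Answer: $\frac{11}{6} \approx 1.8333$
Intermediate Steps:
$U = \frac{1}{2}$ ($U = \left(- \frac{1}{2}\right) \left(-1\right) = \frac{1}{2} \approx 0.5$)
$D = - \frac{13}{2}$ ($D = - (6 + \frac{1}{2}) = \left(-1\right) \frac{13}{2} = - \frac{13}{2} \approx -6.5$)
$b = - \frac{1}{3}$ ($b = \frac{1}{-4 + 1} = \frac{1}{-3} = - \frac{1}{3} \approx -0.33333$)
$\left(\left(-16 - D\right) + 4\right) b = \left(\left(-16 - - \frac{13}{2}\right) + 4\right) \left(- \frac{1}{3}\right) = \left(\left(-16 + \frac{13}{2}\right) + 4\right) \left(- \frac{1}{3}\right) = \left(- \frac{19}{2} + 4\right) \left(- \frac{1}{3}\right) = \left(- \frac{11}{2}\right) \left(- \frac{1}{3}\right) = \frac{11}{6}$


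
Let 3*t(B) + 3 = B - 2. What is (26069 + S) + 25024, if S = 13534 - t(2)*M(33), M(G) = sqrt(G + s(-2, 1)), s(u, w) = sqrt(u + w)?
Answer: 64627 + sqrt(33 + I) ≈ 64633.0 + 0.087029*I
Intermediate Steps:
t(B) = -5/3 + B/3 (t(B) = -1 + (B - 2)/3 = -1 + (-2 + B)/3 = -1 + (-2/3 + B/3) = -5/3 + B/3)
M(G) = sqrt(I + G) (M(G) = sqrt(G + sqrt(-2 + 1)) = sqrt(G + sqrt(-1)) = sqrt(G + I) = sqrt(I + G))
S = 13534 + sqrt(33 + I) (S = 13534 - (-5/3 + (1/3)*2)*sqrt(I + 33) = 13534 - (-5/3 + 2/3)*sqrt(33 + I) = 13534 - (-1)*sqrt(33 + I) = 13534 + sqrt(33 + I) ≈ 13540.0 + 0.087029*I)
(26069 + S) + 25024 = (26069 + (13534 + sqrt(33 + I))) + 25024 = (39603 + sqrt(33 + I)) + 25024 = 64627 + sqrt(33 + I)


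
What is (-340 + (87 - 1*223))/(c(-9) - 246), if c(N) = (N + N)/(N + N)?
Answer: 68/35 ≈ 1.9429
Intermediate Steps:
c(N) = 1 (c(N) = (2*N)/((2*N)) = (2*N)*(1/(2*N)) = 1)
(-340 + (87 - 1*223))/(c(-9) - 246) = (-340 + (87 - 1*223))/(1 - 246) = (-340 + (87 - 223))/(-245) = (-340 - 136)*(-1/245) = -476*(-1/245) = 68/35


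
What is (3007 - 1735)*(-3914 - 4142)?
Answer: -10247232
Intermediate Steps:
(3007 - 1735)*(-3914 - 4142) = 1272*(-8056) = -10247232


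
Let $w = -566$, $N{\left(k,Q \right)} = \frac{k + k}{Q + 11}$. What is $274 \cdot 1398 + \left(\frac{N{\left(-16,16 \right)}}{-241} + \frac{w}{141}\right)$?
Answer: $\frac{117147183958}{305829} \approx 3.8305 \cdot 10^{5}$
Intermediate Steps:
$N{\left(k,Q \right)} = \frac{2 k}{11 + Q}$
$274 \cdot 1398 + \left(\frac{N{\left(-16,16 \right)}}{-241} + \frac{w}{141}\right) = 274 \cdot 1398 - \left(\frac{566}{141} - \frac{2 \left(-16\right) \frac{1}{11 + 16}}{-241}\right) = 383052 - \left(\frac{566}{141} - 2 \left(-16\right) \frac{1}{27} \left(- \frac{1}{241}\right)\right) = 383052 - \frac{1226150}{305829} = \frac{117147183958}{305829}$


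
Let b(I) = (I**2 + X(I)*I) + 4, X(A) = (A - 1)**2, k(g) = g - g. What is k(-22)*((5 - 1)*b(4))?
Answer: 0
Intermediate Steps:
k(g) = 0
X(A) = (-1 + A)**2
b(I) = 4 + I**2 + I*(-1 + I)**2 (b(I) = (I**2 + (-1 + I)**2*I) + 4 = (I**2 + I*(-1 + I)**2) + 4 = 4 + I**2 + I*(-1 + I)**2)
k(-22)*((5 - 1)*b(4)) = 0*((5 - 1)*(4 + 4 + 4**3 - 1*4**2)) = 0*(4*(4 + 4 + 64 - 1*16)) = 0*(4*(4 + 4 + 64 - 16)) = 0*(4*56) = 0*224 = 0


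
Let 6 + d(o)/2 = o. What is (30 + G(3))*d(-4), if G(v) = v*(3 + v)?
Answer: -960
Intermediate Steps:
d(o) = -12 + 2*o
(30 + G(3))*d(-4) = (30 + 3*(3 + 3))*(-12 + 2*(-4)) = (30 + 3*6)*(-12 - 8) = (30 + 18)*(-20) = 48*(-20) = -960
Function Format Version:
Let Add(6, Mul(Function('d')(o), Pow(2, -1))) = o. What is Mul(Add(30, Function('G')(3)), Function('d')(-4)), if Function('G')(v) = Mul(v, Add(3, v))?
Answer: -960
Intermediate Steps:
Function('d')(o) = Add(-12, Mul(2, o))
Mul(Add(30, Function('G')(3)), Function('d')(-4)) = Mul(Add(30, Mul(3, Add(3, 3))), Add(-12, Mul(2, -4))) = Mul(Add(30, Mul(3, 6)), Add(-12, -8)) = Mul(Add(30, 18), -20) = Mul(48, -20) = -960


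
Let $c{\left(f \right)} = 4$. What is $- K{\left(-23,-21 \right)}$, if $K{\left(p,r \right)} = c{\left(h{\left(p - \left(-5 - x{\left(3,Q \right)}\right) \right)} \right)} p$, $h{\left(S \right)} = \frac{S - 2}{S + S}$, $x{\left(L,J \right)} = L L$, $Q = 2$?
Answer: $92$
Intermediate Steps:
$x{\left(L,J \right)} = L^{2}$
$h{\left(S \right)} = \frac{-2 + S}{2 S}$
$K{\left(p,r \right)} = 4 p$
$- K{\left(-23,-21 \right)} = - 4 \left(-23\right) = \left(-1\right) \left(-92\right) = 92$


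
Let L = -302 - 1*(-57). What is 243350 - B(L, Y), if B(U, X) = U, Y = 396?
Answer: 243595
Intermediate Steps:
L = -245 (L = -302 + 57 = -245)
243350 - B(L, Y) = 243350 - 1*(-245) = 243350 + 245 = 243595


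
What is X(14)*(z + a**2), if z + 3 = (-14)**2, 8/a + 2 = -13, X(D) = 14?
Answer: 608846/225 ≈ 2706.0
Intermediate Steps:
a = -8/15 (a = 8/(-2 - 13) = 8/(-15) = 8*(-1/15) = -8/15 ≈ -0.53333)
z = 193 (z = -3 + (-14)**2 = -3 + 196 = 193)
X(14)*(z + a**2) = 14*(193 + (-8/15)**2) = 14*(193 + 64/225) = 14*(43489/225) = 608846/225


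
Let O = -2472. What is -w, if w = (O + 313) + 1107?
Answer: 1052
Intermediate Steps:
w = -1052 (w = (-2472 + 313) + 1107 = -2159 + 1107 = -1052)
-w = -1*(-1052) = 1052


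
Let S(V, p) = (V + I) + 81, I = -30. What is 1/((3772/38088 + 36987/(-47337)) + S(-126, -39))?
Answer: -6532506/494395217 ≈ -0.013213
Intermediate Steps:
S(V, p) = 51 + V (S(V, p) = (V - 30) + 81 = (-30 + V) + 81 = 51 + V)
1/((3772/38088 + 36987/(-47337)) + S(-126, -39)) = 1/((3772/38088 + 36987/(-47337)) + (51 - 126)) = 1/((3772*(1/38088) + 36987*(-1/47337)) - 75) = 1/((41/414 - 12329/15779) - 75) = 1/(-4457267/6532506 - 75) = 1/(-494395217/6532506) = -6532506/494395217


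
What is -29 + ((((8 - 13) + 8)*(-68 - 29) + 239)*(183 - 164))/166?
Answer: -2901/83 ≈ -34.952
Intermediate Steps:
-29 + ((((8 - 13) + 8)*(-68 - 29) + 239)*(183 - 164))/166 = -29 + (((-5 + 8)*(-97) + 239)*19)*(1/166) = -29 + ((3*(-97) + 239)*19)*(1/166) = -29 + ((-291 + 239)*19)*(1/166) = -29 - 52*19*(1/166) = -29 - 988*1/166 = -29 - 494/83 = -2901/83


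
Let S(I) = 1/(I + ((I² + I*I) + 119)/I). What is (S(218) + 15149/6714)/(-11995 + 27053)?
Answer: 2163089611/14425976197692 ≈ 0.00014994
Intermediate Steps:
S(I) = 1/(I + (119 + 2*I²)/I) (S(I) = 1/(I + ((I² + I²) + 119)/I) = 1/(I + (2*I² + 119)/I) = 1/(I + (119 + 2*I²)/I))
(S(218) + 15149/6714)/(-11995 + 27053) = (218/(119 + 3*218²) + 15149/6714)/(-11995 + 27053) = (218/(119 + 3*47524) + 15149*(1/6714))/15058 = (218/(119 + 142572) + 15149/6714)*(1/15058) = (218/142691 + 15149/6714)*(1/15058) = (2163089611/958027374)*(1/15058) = 2163089611/14425976197692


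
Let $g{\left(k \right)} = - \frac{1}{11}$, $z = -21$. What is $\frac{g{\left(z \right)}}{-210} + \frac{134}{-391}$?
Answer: $- \frac{309149}{903210} \approx -0.34228$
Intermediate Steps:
$g{\left(k \right)} = - \frac{1}{11}$ ($g{\left(k \right)} = \left(-1\right) \frac{1}{11} = - \frac{1}{11}$)
$\frac{g{\left(z \right)}}{-210} + \frac{134}{-391} = - \frac{1}{11 \left(-210\right)} + \frac{134}{-391} = \left(- \frac{1}{11}\right) \left(- \frac{1}{210}\right) + 134 \left(- \frac{1}{391}\right) = \frac{1}{2310} - \frac{134}{391} = - \frac{309149}{903210}$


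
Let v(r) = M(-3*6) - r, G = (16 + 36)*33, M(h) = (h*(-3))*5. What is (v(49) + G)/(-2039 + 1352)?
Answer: -1937/687 ≈ -2.8195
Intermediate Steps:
M(h) = -15*h (M(h) = -3*h*5 = -15*h)
G = 1716 (G = 52*33 = 1716)
v(r) = 270 - r (v(r) = -(-45)*6 - r = -15*(-18) - r = 270 - r)
(v(49) + G)/(-2039 + 1352) = ((270 - 1*49) + 1716)/(-2039 + 1352) = ((270 - 49) + 1716)/(-687) = (221 + 1716)*(-1/687) = 1937*(-1/687) = -1937/687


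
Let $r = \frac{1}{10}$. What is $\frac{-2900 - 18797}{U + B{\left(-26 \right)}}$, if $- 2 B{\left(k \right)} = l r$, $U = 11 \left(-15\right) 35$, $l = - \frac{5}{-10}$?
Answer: $\frac{867880}{231001} \approx 3.757$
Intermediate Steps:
$l = \frac{1}{2}$ ($l = \left(-5\right) \left(- \frac{1}{10}\right) = \frac{1}{2} \approx 0.5$)
$U = -5775$ ($U = \left(-165\right) 35 = -5775$)
$r = \frac{1}{10} \approx 0.1$
$B{\left(k \right)} = - \frac{1}{40}$ ($B{\left(k \right)} = - \frac{\frac{1}{2} \cdot \frac{1}{10}}{2} = \left(- \frac{1}{2}\right) \frac{1}{20} = - \frac{1}{40}$)
$\frac{-2900 - 18797}{U + B{\left(-26 \right)}} = \frac{-2900 - 18797}{-5775 - \frac{1}{40}} = - \frac{21697}{- \frac{231001}{40}} = \left(-21697\right) \left(- \frac{40}{231001}\right) = \frac{867880}{231001}$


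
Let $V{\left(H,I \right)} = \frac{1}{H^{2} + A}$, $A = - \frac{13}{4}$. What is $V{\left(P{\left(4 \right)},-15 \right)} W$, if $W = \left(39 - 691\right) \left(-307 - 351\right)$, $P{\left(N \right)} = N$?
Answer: $\frac{1716064}{51} \approx 33648.0$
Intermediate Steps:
$A = - \frac{13}{4}$ ($A = \left(-13\right) \frac{1}{4} = - \frac{13}{4} \approx -3.25$)
$V{\left(H,I \right)} = \frac{1}{- \frac{13}{4} + H^{2}}$ ($V{\left(H,I \right)} = \frac{1}{H^{2} - \frac{13}{4}} = \frac{1}{- \frac{13}{4} + H^{2}}$)
$W = 429016$ ($W = \left(-652\right) \left(-658\right) = 429016$)
$V{\left(P{\left(4 \right)},-15 \right)} W = \frac{4}{-13 + 4 \cdot 4^{2}} \cdot 429016 = \frac{4}{-13 + 4 \cdot 16} \cdot 429016 = \frac{4}{-13 + 64} \cdot 429016 = \frac{4}{51} \cdot 429016 = \frac{1716064}{51}$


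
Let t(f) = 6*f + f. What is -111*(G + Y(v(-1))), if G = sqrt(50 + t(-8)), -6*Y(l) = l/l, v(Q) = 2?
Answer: 37/2 - 111*I*sqrt(6) ≈ 18.5 - 271.89*I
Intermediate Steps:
t(f) = 7*f
Y(l) = -1/6 (Y(l) = -l/(6*l) = -1/6*1 = -1/6)
G = I*sqrt(6) (G = sqrt(50 + 7*(-8)) = sqrt(50 - 56) = sqrt(-6) = I*sqrt(6) ≈ 2.4495*I)
-111*(G + Y(v(-1))) = -111*(I*sqrt(6) - 1/6) = -111*(-1/6 + I*sqrt(6)) = 37/2 - 111*I*sqrt(6)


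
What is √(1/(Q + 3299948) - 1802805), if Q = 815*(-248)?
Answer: I*√407688925950347/15038 ≈ 1342.7*I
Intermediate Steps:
Q = -202120
√(1/(Q + 3299948) - 1802805) = √(1/(-202120 + 3299948) - 1802805) = √(1/3097828 - 1802805) = √(-5584779807539/3097828) = I*√407688925950347/15038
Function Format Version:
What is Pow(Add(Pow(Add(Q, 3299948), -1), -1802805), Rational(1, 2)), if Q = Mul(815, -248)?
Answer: Mul(Rational(1, 15038), I, Pow(407688925950347, Rational(1, 2))) ≈ Mul(1342.7, I)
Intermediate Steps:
Q = -202120
Pow(Add(Pow(Add(Q, 3299948), -1), -1802805), Rational(1, 2)) = Pow(Add(Pow(Add(-202120, 3299948), -1), -1802805), Rational(1, 2)) = Pow(Add(Pow(3097828, -1), -1802805), Rational(1, 2)) = Pow(Add(Rational(1, 3097828), -1802805), Rational(1, 2)) = Pow(Rational(-5584779807539, 3097828), Rational(1, 2)) = Mul(Rational(1, 15038), I, Pow(407688925950347, Rational(1, 2)))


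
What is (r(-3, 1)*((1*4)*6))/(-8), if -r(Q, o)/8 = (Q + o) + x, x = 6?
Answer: 96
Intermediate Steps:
r(Q, o) = -48 - 8*Q - 8*o (r(Q, o) = -8*((Q + o) + 6) = -8*(6 + Q + o) = -48 - 8*Q - 8*o)
(r(-3, 1)*((1*4)*6))/(-8) = ((-48 - 8*(-3) - 8*1)*((1*4)*6))/(-8) = ((-48 + 24 - 8)*(4*6))*(-⅛) = -32*24*(-⅛) = -768*(-⅛) = 96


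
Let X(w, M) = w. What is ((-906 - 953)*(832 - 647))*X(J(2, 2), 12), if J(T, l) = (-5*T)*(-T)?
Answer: -6878300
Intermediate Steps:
J(T, l) = 5*T²
((-906 - 953)*(832 - 647))*X(J(2, 2), 12) = ((-906 - 953)*(832 - 647))*(5*2²) = (-1859*185)*(5*4) = -343915*20 = -6878300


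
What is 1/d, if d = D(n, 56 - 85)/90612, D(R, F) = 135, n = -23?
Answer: 3356/5 ≈ 671.20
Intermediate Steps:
d = 5/3356 (d = 135/90612 = 135*(1/90612) = 5/3356 ≈ 0.0014899)
1/d = 1/(5/3356) = 3356/5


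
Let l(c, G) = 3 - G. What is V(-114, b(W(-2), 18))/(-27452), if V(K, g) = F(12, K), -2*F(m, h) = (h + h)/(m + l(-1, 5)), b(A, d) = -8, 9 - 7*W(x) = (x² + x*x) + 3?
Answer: -57/137260 ≈ -0.00041527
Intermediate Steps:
W(x) = 6/7 - 2*x²/7 (W(x) = 9/7 - ((x² + x*x) + 3)/7 = 9/7 - ((x² + x²) + 3)/7 = 9/7 - (2*x² + 3)/7 = 9/7 - (3 + 2*x²)/7 = 9/7 + (-3/7 - 2*x²/7) = 6/7 - 2*x²/7)
F(m, h) = -h/(-2 + m) (F(m, h) = -(h + h)/(2*(m + (3 - 1*5))) = -2*h/(2*(m + (3 - 5))) = -2*h/(2*(m - 2)) = -2*h/(2*(-2 + m)) = -h/(-2 + m))
V(K, g) = -K/10 (V(K, g) = -K/(-2 + 12) = -1*K/10 = -1*K*⅒ = -K/10)
V(-114, b(W(-2), 18))/(-27452) = -⅒*(-114)/(-27452) = (57/5)*(-1/27452) = -57/137260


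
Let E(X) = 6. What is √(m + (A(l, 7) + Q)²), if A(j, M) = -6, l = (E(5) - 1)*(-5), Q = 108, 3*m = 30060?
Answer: 2*√5106 ≈ 142.91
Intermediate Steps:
m = 10020 (m = (⅓)*30060 = 10020)
l = -25 (l = (6 - 1)*(-5) = 5*(-5) = -25)
√(m + (A(l, 7) + Q)²) = √(10020 + (-6 + 108)²) = √(10020 + 102²) = √(10020 + 10404) = √20424 = 2*√5106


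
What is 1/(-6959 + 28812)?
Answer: 1/21853 ≈ 4.5760e-5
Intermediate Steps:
1/(-6959 + 28812) = 1/21853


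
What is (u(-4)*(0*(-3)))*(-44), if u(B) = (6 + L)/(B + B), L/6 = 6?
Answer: 0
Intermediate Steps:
L = 36 (L = 6*6 = 36)
u(B) = 21/B (u(B) = (6 + 36)/(B + B) = 42/((2*B)) = 42*(1/(2*B)) = 21/B)
(u(-4)*(0*(-3)))*(-44) = ((21/(-4))*(0*(-3)))*(-44) = ((21*(-¼))*0)*(-44) = -21/4*0*(-44) = 0*(-44) = 0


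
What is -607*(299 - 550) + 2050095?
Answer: 2202452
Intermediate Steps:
-607*(299 - 550) + 2050095 = -607*(-251) + 2050095 = 152357 + 2050095 = 2202452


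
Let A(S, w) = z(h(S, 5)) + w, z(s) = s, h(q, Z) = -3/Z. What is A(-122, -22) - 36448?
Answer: -182353/5 ≈ -36471.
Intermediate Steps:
A(S, w) = -3/5 + w
A(-122, -22) - 36448 = (-3/5 - 22) - 36448 = -113/5 - 36448 = -182353/5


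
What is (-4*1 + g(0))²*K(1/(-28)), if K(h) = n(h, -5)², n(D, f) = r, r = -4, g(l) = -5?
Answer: 1296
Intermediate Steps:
n(D, f) = -4
K(h) = 16 (K(h) = (-4)² = 16)
(-4*1 + g(0))²*K(1/(-28)) = (-4*1 - 5)²*16 = (-4 - 5)²*16 = (-9)²*16 = 81*16 = 1296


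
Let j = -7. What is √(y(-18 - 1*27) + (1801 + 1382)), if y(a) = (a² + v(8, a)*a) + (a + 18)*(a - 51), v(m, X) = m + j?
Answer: √7755 ≈ 88.063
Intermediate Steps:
v(m, X) = -7 + m (v(m, X) = m - 7 = -7 + m)
y(a) = a + a² + (-51 + a)*(18 + a) (y(a) = (a² + (-7 + 8)*a) + (a + 18)*(a - 51) = (a² + 1*a) + (18 + a)*(-51 + a) = (a² + a) + (-51 + a)*(18 + a) = (a + a²) + (-51 + a)*(18 + a) = a + a² + (-51 + a)*(18 + a))
√(y(-18 - 1*27) + (1801 + 1382)) = √((-918 - 32*(-18 - 1*27) + 2*(-18 - 1*27)²) + (1801 + 1382)) = √((-918 - 32*(-18 - 27) + 2*(-18 - 27)²) + 3183) = √((-918 - 32*(-45) + 2*(-45)²) + 3183) = √((-918 + 1440 + 2*2025) + 3183) = √((-918 + 1440 + 4050) + 3183) = √(4572 + 3183) = √7755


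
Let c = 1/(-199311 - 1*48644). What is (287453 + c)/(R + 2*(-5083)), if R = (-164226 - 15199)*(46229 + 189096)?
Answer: -71275408614/10469453132244905 ≈ -6.8079e-6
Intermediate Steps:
c = -1/247955 (c = 1/(-199311 - 48644) = 1/(-247955) = -1/247955 ≈ -4.0330e-6)
R = -42223188125 (R = -179425*235325 = -42223188125)
(287453 + c)/(R + 2*(-5083)) = (287453 - 1/247955)/(-42223188125 + 2*(-5083)) = 71275408614/(247955*(-42223188125 - 10166)) = (71275408614/247955)/(-42223198291) = (71275408614/247955)*(-1/42223198291) = -71275408614/10469453132244905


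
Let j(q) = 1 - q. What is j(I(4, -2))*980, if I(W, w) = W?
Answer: -2940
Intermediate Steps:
j(I(4, -2))*980 = (1 - 1*4)*980 = (1 - 4)*980 = -3*980 = -2940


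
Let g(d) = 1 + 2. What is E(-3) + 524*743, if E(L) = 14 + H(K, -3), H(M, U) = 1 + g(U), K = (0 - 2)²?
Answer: 389350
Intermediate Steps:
g(d) = 3
K = 4 (K = (-2)² = 4)
H(M, U) = 4 (H(M, U) = 1 + 3 = 4)
E(L) = 18 (E(L) = 14 + 4 = 18)
E(-3) + 524*743 = 18 + 524*743 = 18 + 389332 = 389350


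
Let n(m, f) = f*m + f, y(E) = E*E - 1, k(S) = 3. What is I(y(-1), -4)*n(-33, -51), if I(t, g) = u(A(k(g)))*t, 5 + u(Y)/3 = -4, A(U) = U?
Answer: 0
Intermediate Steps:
y(E) = -1 + E**2 (y(E) = E**2 - 1 = -1 + E**2)
u(Y) = -27 (u(Y) = -15 + 3*(-4) = -15 - 12 = -27)
I(t, g) = -27*t
n(m, f) = f + f*m
I(y(-1), -4)*n(-33, -51) = (-27*(-1 + (-1)**2))*(-51*(1 - 33)) = (-27*(-1 + 1))*(-51*(-32)) = -27*0*1632 = 0*1632 = 0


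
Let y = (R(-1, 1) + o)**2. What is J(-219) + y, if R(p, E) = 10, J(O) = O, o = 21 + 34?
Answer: 4006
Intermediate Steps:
o = 55
y = 4225 (y = (10 + 55)**2 = 65**2 = 4225)
J(-219) + y = -219 + 4225 = 4006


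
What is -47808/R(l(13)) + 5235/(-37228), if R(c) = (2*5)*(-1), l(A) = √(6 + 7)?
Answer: 889871937/186140 ≈ 4780.7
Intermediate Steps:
l(A) = √13
R(c) = -10 (R(c) = 10*(-1) = -10)
-47808/R(l(13)) + 5235/(-37228) = -47808/(-10) + 5235/(-37228) = -47808*(-⅒) + 5235*(-1/37228) = 23904/5 - 5235/37228 = 889871937/186140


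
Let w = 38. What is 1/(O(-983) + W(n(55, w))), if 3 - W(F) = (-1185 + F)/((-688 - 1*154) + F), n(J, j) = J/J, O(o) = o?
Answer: -841/825364 ≈ -0.0010189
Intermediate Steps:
n(J, j) = 1
W(F) = 3 - (-1185 + F)/(-842 + F) (W(F) = 3 - (-1185 + F)/((-688 - 1*154) + F) = 3 - (-1185 + F)/((-688 - 154) + F) = 3 - (-1185 + F)/(-842 + F))
1/(O(-983) + W(n(55, w))) = 1/(-983 + (-1341 + 2*1)/(-842 + 1)) = 1/(-983 + (-1341 + 2)/(-841)) = 1/(-983 - 1/841*(-1339)) = 1/(-983 + 1339/841) = 1/(-825364/841) = -841/825364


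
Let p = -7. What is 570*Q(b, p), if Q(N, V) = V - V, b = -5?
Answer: 0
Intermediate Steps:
Q(N, V) = 0
570*Q(b, p) = 570*0 = 0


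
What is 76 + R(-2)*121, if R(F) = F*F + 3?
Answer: 923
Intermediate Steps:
R(F) = 3 + F**2 (R(F) = F**2 + 3 = 3 + F**2)
76 + R(-2)*121 = 76 + (3 + (-2)**2)*121 = 76 + (3 + 4)*121 = 76 + 7*121 = 76 + 847 = 923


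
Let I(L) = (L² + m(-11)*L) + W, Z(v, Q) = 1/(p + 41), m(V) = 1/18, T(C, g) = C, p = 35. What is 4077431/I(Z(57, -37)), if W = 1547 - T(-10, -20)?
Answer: 211961173104/80939135 ≈ 2618.8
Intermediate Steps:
m(V) = 1/18
Z(v, Q) = 1/76 (Z(v, Q) = 1/(35 + 41) = 1/76)
W = 1557 (W = 1547 - 1*(-10) = 1547 + 10 = 1557)
I(L) = 1557 + L² + L/18 (I(L) = (L² + L/18) + 1557 = 1557 + L² + L/18)
4077431/I(Z(57, -37)) = 4077431/(1557 + (1/76)² + (1/18)*(1/76)) = 4077431/(1557 + 1/5776 + 1/1368) = 4077431/(80939135/51984) = 4077431*(51984/80939135) = 211961173104/80939135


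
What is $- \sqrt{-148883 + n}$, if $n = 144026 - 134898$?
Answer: $- 11 i \sqrt{1155} \approx - 373.84 i$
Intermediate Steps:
$n = 9128$
$- \sqrt{-148883 + n} = - \sqrt{-148883 + 9128} = - \sqrt{-139755} = - 11 i \sqrt{1155}$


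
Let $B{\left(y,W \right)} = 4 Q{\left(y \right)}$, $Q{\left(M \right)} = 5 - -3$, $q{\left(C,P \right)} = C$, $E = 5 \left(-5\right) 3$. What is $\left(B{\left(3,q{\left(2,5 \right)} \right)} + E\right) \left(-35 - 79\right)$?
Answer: $4902$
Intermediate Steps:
$E = -75$ ($E = \left(-25\right) 3 = -75$)
$Q{\left(M \right)} = 8$ ($Q{\left(M \right)} = 5 + 3 = 8$)
$B{\left(y,W \right)} = 32$ ($B{\left(y,W \right)} = 4 \cdot 8 = 32$)
$\left(B{\left(3,q{\left(2,5 \right)} \right)} + E\right) \left(-35 - 79\right) = \left(32 - 75\right) \left(-35 - 79\right) = - 43 \left(-35 - 79\right) = \left(-43\right) \left(-114\right) = 4902$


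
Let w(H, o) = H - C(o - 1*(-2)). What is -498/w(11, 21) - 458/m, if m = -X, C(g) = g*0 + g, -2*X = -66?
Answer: 3655/66 ≈ 55.379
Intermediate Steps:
X = 33 (X = -½*(-66) = 33)
C(g) = g (C(g) = 0 + g = g)
w(H, o) = -2 + H - o (w(H, o) = H - (o - 1*(-2)) = H - (o + 2) = H - (2 + o) = H + (-2 - o) = -2 + H - o)
m = -33 (m = -1*33 = -33)
-498/w(11, 21) - 458/m = -498/(-2 + 11 - 1*21) - 458/(-33) = -498/(-2 + 11 - 21) - 458*(-1/33) = -498/(-12) + 458/33 = -498*(-1/12) + 458/33 = 83/2 + 458/33 = 3655/66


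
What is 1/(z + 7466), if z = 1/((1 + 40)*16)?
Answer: 656/4897697 ≈ 0.00013394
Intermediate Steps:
z = 1/656 (z = 1/(41*16) = 1/656 ≈ 0.0015244)
1/(z + 7466) = 1/(1/656 + 7466) = 1/(4897697/656) = 656/4897697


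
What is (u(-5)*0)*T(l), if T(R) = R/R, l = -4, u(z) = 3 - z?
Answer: 0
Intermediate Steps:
T(R) = 1
(u(-5)*0)*T(l) = ((3 - 1*(-5))*0)*1 = ((3 + 5)*0)*1 = (8*0)*1 = 0*1 = 0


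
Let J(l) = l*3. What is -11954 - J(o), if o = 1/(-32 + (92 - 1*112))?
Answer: -621605/52 ≈ -11954.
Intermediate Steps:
o = -1/52 (o = 1/(-32 + (92 - 112)) = 1/(-32 - 20) = 1/(-52) = -1/52 ≈ -0.019231)
J(l) = 3*l
-11954 - J(o) = -11954 - 3*(-1)/52 = -11954 - 1*(-3/52) = -11954 + 3/52 = -621605/52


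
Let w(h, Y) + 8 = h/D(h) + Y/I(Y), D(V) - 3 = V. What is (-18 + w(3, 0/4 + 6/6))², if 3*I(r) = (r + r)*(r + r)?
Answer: 9801/16 ≈ 612.56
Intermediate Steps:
D(V) = 3 + V
I(r) = 4*r²/3 (I(r) = ((r + r)*(r + r))/3 = ((2*r)*(2*r))/3 = (4*r²)/3 = 4*r²/3)
w(h, Y) = -8 + 3/(4*Y) + h/(3 + h) (w(h, Y) = -8 + (h/(3 + h) + Y/((4*Y²/3))) = -8 + (h/(3 + h) + Y*(3/(4*Y²))) = -8 + (h/(3 + h) + 3/(4*Y)) = -8 + (3/(4*Y) + h/(3 + h)) = -8 + 3/(4*Y) + h/(3 + h))
(-18 + w(3, 0/4 + 6/6))² = (-18 + (9 - 96*(0/4 + 6/6) + 3*3 - 28*(0/4 + 6/6)*3)/(4*(0/4 + 6/6)*(3 + 3)))² = (-18 + (¼)*(9 - 96*(0*(¼) + 6*(⅙)) + 9 - 28*(0*(¼) + 6*(⅙))*3)/((0*(¼) + 6*(⅙))*6))² = (-18 + (¼)*(⅙)*(9 - 96*(0 + 1) + 9 - 28*(0 + 1)*3)/(0 + 1))² = (-18 + (¼)*(⅙)*(9 - 96*1 + 9 - 28*1*3)/1)² = (-18 + (¼)*1*(⅙)*(9 - 96 + 9 - 84))² = (-18 + (¼)*1*(⅙)*(-162))² = (-18 - 27/4)² = (-99/4)² = 9801/16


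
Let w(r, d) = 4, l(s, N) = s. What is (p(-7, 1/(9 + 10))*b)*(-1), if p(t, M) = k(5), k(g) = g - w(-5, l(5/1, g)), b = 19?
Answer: -19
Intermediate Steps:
k(g) = -4 + g (k(g) = g - 1*4 = g - 4 = -4 + g)
p(t, M) = 1 (p(t, M) = -4 + 5 = 1)
(p(-7, 1/(9 + 10))*b)*(-1) = (1*19)*(-1) = 19*(-1) = -19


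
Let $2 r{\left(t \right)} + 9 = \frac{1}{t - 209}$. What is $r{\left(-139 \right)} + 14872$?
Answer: $\frac{10347779}{696} \approx 14868.0$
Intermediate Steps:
$r{\left(t \right)} = - \frac{9}{2} + \frac{1}{2 \left(-209 + t\right)}$ ($r{\left(t \right)} = - \frac{9}{2} + \frac{1}{2 \left(t - 209\right)} = - \frac{9}{2} + \frac{1}{2 \left(-209 + t\right)}$)
$r{\left(-139 \right)} + 14872 = \frac{1882 - -1251}{2 \left(-209 - 139\right)} + 14872 = \frac{1882 + 1251}{2 \left(-348\right)} + 14872 = \frac{1}{2} \left(- \frac{1}{348}\right) 3133 + 14872 = - \frac{3133}{696} + 14872 = \frac{10347779}{696}$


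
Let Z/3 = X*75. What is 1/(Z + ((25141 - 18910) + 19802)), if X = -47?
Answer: 1/15458 ≈ 6.4691e-5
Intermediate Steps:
Z = -10575 (Z = 3*(-47*75) = 3*(-3525) = -10575)
1/(Z + ((25141 - 18910) + 19802)) = 1/(-10575 + ((25141 - 18910) + 19802)) = 1/(-10575 + (6231 + 19802)) = 1/(-10575 + 26033) = 1/15458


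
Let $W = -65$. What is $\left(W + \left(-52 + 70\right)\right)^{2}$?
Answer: $2209$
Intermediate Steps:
$\left(W + \left(-52 + 70\right)\right)^{2} = \left(-65 + \left(-52 + 70\right)\right)^{2} = \left(-65 + 18\right)^{2} = \left(-47\right)^{2} = 2209$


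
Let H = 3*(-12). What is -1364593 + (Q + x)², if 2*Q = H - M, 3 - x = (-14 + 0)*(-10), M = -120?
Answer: -1355568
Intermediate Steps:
H = -36
x = -137 (x = 3 - (-14 + 0)*(-10) = 3 - (-14)*(-10) = 3 - 1*140 = 3 - 140 = -137)
Q = 42 (Q = (-36 - 1*(-120))/2 = (-36 + 120)/2 = (½)*84 = 42)
-1364593 + (Q + x)² = -1364593 + (42 - 137)² = -1364593 + (-95)² = -1364593 + 9025 = -1355568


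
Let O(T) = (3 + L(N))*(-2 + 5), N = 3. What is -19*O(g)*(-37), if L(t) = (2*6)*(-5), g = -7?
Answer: -120213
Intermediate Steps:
L(t) = -60 (L(t) = 12*(-5) = -60)
O(T) = -171 (O(T) = (3 - 60)*(-2 + 5) = -57*3 = -171)
-19*O(g)*(-37) = -19*(-171)*(-37) = 3249*(-37) = -120213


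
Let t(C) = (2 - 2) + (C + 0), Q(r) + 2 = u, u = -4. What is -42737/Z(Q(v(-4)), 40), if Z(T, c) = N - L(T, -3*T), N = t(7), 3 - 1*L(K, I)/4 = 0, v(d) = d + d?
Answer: 42737/5 ≈ 8547.4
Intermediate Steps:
v(d) = 2*d
Q(r) = -6 (Q(r) = -2 - 4 = -6)
L(K, I) = 12 (L(K, I) = 12 - 4*0 = 12 + 0 = 12)
t(C) = C (t(C) = 0 + C = C)
N = 7
Z(T, c) = -5 (Z(T, c) = 7 - 1*12 = 7 - 12 = -5)
-42737/Z(Q(v(-4)), 40) = -42737/(-5) = -42737*(-⅕) = 42737/5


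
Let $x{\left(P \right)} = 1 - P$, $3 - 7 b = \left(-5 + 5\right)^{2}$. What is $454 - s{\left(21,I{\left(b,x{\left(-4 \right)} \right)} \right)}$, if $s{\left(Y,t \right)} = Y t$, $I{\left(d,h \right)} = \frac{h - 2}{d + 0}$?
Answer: $307$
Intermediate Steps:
$b = \frac{3}{7}$ ($b = \frac{3}{7} - \frac{\left(-5 + 5\right)^{2}}{7} = \frac{3}{7} - \frac{0^{2}}{7} = \frac{3}{7} - 0 = \frac{3}{7} + 0 = \frac{3}{7} \approx 0.42857$)
$I{\left(d,h \right)} = \frac{-2 + h}{d}$
$454 - s{\left(21,I{\left(b,x{\left(-4 \right)} \right)} \right)} = 454 - 21 \frac{-2 + \left(1 - -4\right)}{\frac{3}{7}} = 454 - 21 \frac{7 \left(-2 + \left(1 + 4\right)\right)}{3} = 454 - 21 \frac{7 \left(-2 + 5\right)}{3} = 454 - 21 \cdot \frac{7}{3} \cdot 3 = 454 - 21 \cdot 7 = 454 - 147 = 307$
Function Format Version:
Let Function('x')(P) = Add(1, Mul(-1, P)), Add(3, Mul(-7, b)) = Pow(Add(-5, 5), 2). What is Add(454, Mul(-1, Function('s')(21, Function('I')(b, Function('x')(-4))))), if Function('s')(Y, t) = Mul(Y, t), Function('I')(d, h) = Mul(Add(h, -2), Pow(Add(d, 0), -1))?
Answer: 307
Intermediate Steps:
b = Rational(3, 7) (b = Add(Rational(3, 7), Mul(Rational(-1, 7), Pow(Add(-5, 5), 2))) = Add(Rational(3, 7), Mul(Rational(-1, 7), Pow(0, 2))) = Add(Rational(3, 7), Mul(Rational(-1, 7), 0)) = Add(Rational(3, 7), 0) = Rational(3, 7) ≈ 0.42857)
Function('I')(d, h) = Mul(Pow(d, -1), Add(-2, h)) (Function('I')(d, h) = Mul(Add(-2, h), Pow(d, -1)) = Mul(Pow(d, -1), Add(-2, h)))
Add(454, Mul(-1, Function('s')(21, Function('I')(b, Function('x')(-4))))) = Add(454, Mul(-1, Mul(21, Mul(Pow(Rational(3, 7), -1), Add(-2, Add(1, Mul(-1, -4))))))) = Add(454, Mul(-1, Mul(21, Mul(Rational(7, 3), Add(-2, Add(1, 4)))))) = Add(454, Mul(-1, Mul(21, Mul(Rational(7, 3), Add(-2, 5))))) = Add(454, Mul(-1, Mul(21, Mul(Rational(7, 3), 3)))) = Add(454, Mul(-1, Mul(21, 7))) = Add(454, Mul(-1, 147)) = Add(454, -147) = 307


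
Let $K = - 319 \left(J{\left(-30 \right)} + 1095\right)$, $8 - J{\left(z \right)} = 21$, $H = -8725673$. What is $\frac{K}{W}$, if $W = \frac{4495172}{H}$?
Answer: $\frac{136897083697}{204326} \approx 6.6999 \cdot 10^{5}$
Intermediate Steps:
$J{\left(z \right)} = -13$ ($J{\left(z \right)} = 8 - 21 = -13$)
$K = -345158$ ($K = - 319 \left(-13 + 1095\right) = \left(-319\right) 1082 = -345158$)
$W = - \frac{408652}{793243}$ ($W = \frac{4495172}{-8725673} = 4495172 \left(- \frac{1}{8725673}\right) = - \frac{408652}{793243} \approx -0.51517$)
$\frac{K}{W} = - \frac{345158}{- \frac{408652}{793243}} = \left(-345158\right) \left(- \frac{793243}{408652}\right) = \frac{136897083697}{204326}$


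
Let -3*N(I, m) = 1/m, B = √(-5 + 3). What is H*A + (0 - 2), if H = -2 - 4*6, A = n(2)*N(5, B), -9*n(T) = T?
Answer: -2 + 26*I*√2/27 ≈ -2.0 + 1.3618*I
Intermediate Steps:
B = I*√2 (B = √(-2) = I*√2 ≈ 1.4142*I)
n(T) = -T/9
N(I, m) = -1/(3*m)
A = -I*√2/27 (A = (-⅑*2)*(-(-I*√2/2)/3) = -(-2)*(-I*√2/2)/27 = -I*√2/27 ≈ -0.052378*I)
H = -26 (H = -2 - 24 = -26)
H*A + (0 - 2) = -(-26)*I*√2/27 + (0 - 2) = 26*I*√2/27 - 2 = -2 + 26*I*√2/27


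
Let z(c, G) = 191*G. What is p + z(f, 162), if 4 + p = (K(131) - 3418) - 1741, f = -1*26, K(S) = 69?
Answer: 25848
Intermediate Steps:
f = -26
p = -5094 (p = -4 + ((69 - 3418) - 1741) = -4 + (-3349 - 1741) = -4 - 5090 = -5094)
p + z(f, 162) = -5094 + 191*162 = -5094 + 30942 = 25848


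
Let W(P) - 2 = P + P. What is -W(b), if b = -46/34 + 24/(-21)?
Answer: 356/119 ≈ 2.9916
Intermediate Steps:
b = -297/119 (b = -46*1/34 + 24*(-1/21) = -23/17 - 8/7 = -297/119 ≈ -2.4958)
W(P) = 2 + 2*P (W(P) = 2 + (P + P) = 2 + 2*P)
-W(b) = -(2 + 2*(-297/119)) = -(2 - 594/119) = -1*(-356/119) = 356/119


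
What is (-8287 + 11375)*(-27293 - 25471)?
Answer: -162935232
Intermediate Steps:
(-8287 + 11375)*(-27293 - 25471) = 3088*(-52764) = -162935232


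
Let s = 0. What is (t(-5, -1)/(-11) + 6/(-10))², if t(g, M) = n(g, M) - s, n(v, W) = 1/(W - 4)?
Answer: 1024/3025 ≈ 0.33851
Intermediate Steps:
n(v, W) = 1/(-4 + W)
t(g, M) = 1/(-4 + M) (t(g, M) = 1/(-4 + M) - 1*0 = 1/(-4 + M) + 0 = 1/(-4 + M))
(t(-5, -1)/(-11) + 6/(-10))² = (1/(-4 - 1*(-11)) + 6/(-10))² = (-1/11/(-5) + 6*(-⅒))² = (-⅕*(-1/11) - ⅗)² = (1/55 - ⅗)² = (-32/55)² = 1024/3025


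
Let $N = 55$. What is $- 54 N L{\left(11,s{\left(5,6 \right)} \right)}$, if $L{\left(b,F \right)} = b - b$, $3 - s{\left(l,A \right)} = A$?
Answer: $0$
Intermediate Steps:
$s{\left(l,A \right)} = 3 - A$
$L{\left(b,F \right)} = 0$
$- 54 N L{\left(11,s{\left(5,6 \right)} \right)} = \left(-54\right) 55 \cdot 0 = \left(-2970\right) 0 = 0$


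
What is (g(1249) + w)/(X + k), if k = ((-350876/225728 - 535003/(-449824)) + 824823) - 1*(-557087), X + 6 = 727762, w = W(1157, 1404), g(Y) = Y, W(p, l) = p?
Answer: 1272396456896/1115682077778261 ≈ 0.0011405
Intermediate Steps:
w = 1157
X = 727756 (X = -6 + 727762 = 727756)
k = 2192440053927295/1586529248 (k = ((-350876*1/225728 - 535003*(-1/449824)) + 824823) + 557087 = ((-87719/56432 + 535003/449824) + 824823) + 557087 = (-579176385/1586529248 + 824823) + 557087 = 1308605234746719/1586529248 + 557087 = 2192440053927295/1586529248 ≈ 1.3819e+6)
(g(1249) + w)/(X + k) = (1249 + 1157)/(727756 + 2192440053927295/1586529248) = 2406/(3347046233334783/1586529248) = 2406*(1586529248/3347046233334783) = 1272396456896/1115682077778261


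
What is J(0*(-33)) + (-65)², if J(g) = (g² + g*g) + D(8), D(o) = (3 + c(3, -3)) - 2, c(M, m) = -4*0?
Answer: 4226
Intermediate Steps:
c(M, m) = 0
D(o) = 1 (D(o) = (3 + 0) - 2 = 3 - 2 = 1)
J(g) = 1 + 2*g² (J(g) = (g² + g*g) + 1 = (g² + g²) + 1 = 2*g² + 1 = 1 + 2*g²)
J(0*(-33)) + (-65)² = (1 + 2*(0*(-33))²) + (-65)² = (1 + 2*0²) + 4225 = (1 + 2*0) + 4225 = (1 + 0) + 4225 = 1 + 4225 = 4226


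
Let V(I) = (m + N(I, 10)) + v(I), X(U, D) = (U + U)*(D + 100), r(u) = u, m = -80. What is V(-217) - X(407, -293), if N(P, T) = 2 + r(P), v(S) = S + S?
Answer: 156373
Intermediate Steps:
v(S) = 2*S
X(U, D) = 2*U*(100 + D) (X(U, D) = (2*U)*(100 + D) = 2*U*(100 + D))
N(P, T) = 2 + P
V(I) = -78 + 3*I (V(I) = (-80 + (2 + I)) + 2*I = (-78 + I) + 2*I = -78 + 3*I)
V(-217) - X(407, -293) = (-78 + 3*(-217)) - 2*407*(100 - 293) = (-78 - 651) - 2*407*(-193) = -729 - 1*(-157102) = -729 + 157102 = 156373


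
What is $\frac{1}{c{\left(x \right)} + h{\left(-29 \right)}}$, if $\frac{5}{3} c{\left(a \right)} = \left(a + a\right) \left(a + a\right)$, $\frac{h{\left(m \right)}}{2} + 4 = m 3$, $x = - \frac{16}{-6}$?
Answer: $- \frac{15}{2474} \approx -0.0060631$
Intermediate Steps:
$x = \frac{8}{3}$ ($x = \left(-16\right) \left(- \frac{1}{6}\right) = \frac{8}{3} \approx 2.6667$)
$h{\left(m \right)} = -8 + 6 m$ ($h{\left(m \right)} = -8 + 2 m 3 = -8 + 2 \cdot 3 m = -8 + 6 m$)
$c{\left(a \right)} = \frac{12 a^{2}}{5}$ ($c{\left(a \right)} = \frac{3 \left(a + a\right) \left(a + a\right)}{5} = \frac{3 \cdot 2 a 2 a}{5} = \frac{3 \cdot 4 a^{2}}{5} = \frac{12 a^{2}}{5}$)
$\frac{1}{c{\left(x \right)} + h{\left(-29 \right)}} = \frac{1}{\frac{12 \left(\frac{8}{3}\right)^{2}}{5} + \left(-8 + 6 \left(-29\right)\right)} = \frac{1}{\frac{12}{5} \cdot \frac{64}{9} - 182} = \frac{1}{\frac{256}{15} - 182} = \frac{1}{- \frac{2474}{15}} = - \frac{15}{2474}$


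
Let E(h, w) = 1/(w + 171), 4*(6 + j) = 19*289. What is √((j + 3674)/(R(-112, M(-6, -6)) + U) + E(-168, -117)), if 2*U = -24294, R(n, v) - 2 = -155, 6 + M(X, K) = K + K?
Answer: I*√21311841/7380 ≈ 0.62554*I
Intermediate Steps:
M(X, K) = -6 + 2*K (M(X, K) = -6 + (K + K) = -6 + 2*K)
R(n, v) = -153 (R(n, v) = 2 - 155 = -153)
U = -12147 (U = (½)*(-24294) = -12147)
j = 5467/4 (j = -6 + (19*289)/4 = -6 + (¼)*5491 = -6 + 5491/4 = 5467/4 ≈ 1366.8)
E(h, w) = 1/(171 + w)
√((j + 3674)/(R(-112, M(-6, -6)) + U) + E(-168, -117)) = √((5467/4 + 3674)/(-153 - 12147) + 1/(171 - 117)) = √((20163/4)/(-12300) + 1/54) = √((20163/4)*(-1/12300) + 1/54) = √(-6721/16400 + 1/54) = √(-173267/442800) = I*√21311841/7380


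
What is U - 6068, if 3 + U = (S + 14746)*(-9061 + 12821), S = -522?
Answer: 53476169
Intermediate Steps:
U = 53482237 (U = -3 + (-522 + 14746)*(-9061 + 12821) = -3 + 14224*3760 = -3 + 53482240 = 53482237)
U - 6068 = 53482237 - 6068 = 53476169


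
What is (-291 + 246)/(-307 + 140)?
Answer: 45/167 ≈ 0.26946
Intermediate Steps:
(-291 + 246)/(-307 + 140) = -45/(-167) = -45*(-1/167) = 45/167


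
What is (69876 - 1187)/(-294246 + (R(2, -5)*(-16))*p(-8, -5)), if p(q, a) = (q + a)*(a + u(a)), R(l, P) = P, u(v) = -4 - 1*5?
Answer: -68689/279686 ≈ -0.24559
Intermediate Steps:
u(v) = -9 (u(v) = -4 - 5 = -9)
p(q, a) = (-9 + a)*(a + q) (p(q, a) = (q + a)*(a - 9) = (a + q)*(-9 + a) = (-9 + a)*(a + q))
(69876 - 1187)/(-294246 + (R(2, -5)*(-16))*p(-8, -5)) = (69876 - 1187)/(-294246 + (-5*(-16))*((-5)² - 9*(-5) - 9*(-8) - 5*(-8))) = 68689/(-294246 + 80*(25 + 45 + 72 + 40)) = 68689/(-294246 + 80*182) = 68689/(-294246 + 14560) = 68689/(-279686) = 68689*(-1/279686) = -68689/279686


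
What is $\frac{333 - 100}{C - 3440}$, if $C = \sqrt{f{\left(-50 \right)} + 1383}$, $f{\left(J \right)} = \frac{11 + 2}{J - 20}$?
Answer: $- \frac{56106400}{828255203} - \frac{233 \sqrt{6775790}}{828255203} \approx -0.068473$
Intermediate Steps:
$f{\left(J \right)} = \frac{13}{-20 + J}$
$C = \frac{\sqrt{6775790}}{70}$ ($C = \sqrt{\frac{13}{-20 - 50} + 1383} = \sqrt{\frac{13}{-70} + 1383} = \sqrt{13 \left(- \frac{1}{70}\right) + 1383} = \sqrt{- \frac{13}{70} + 1383} = \sqrt{\frac{96797}{70}} = \frac{\sqrt{6775790}}{70} \approx 37.186$)
$\frac{333 - 100}{C - 3440} = \frac{333 - 100}{\frac{\sqrt{6775790}}{70} - 3440} = \frac{233}{-3440 + \frac{\sqrt{6775790}}{70}}$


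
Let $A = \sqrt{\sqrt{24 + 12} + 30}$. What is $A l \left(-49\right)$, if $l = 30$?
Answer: $-8820$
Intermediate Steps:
$A = 6$ ($A = \sqrt{\sqrt{36} + 30} = \sqrt{6 + 30} = \sqrt{36} = 6$)
$A l \left(-49\right) = 6 \cdot 30 \left(-49\right) = 180 \left(-49\right) = -8820$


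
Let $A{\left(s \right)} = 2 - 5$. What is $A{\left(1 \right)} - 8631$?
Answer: $-8634$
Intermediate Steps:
$A{\left(s \right)} = -3$ ($A{\left(s \right)} = 2 - 5 = -3$)
$A{\left(1 \right)} - 8631 = -3 - 8631 = -8634$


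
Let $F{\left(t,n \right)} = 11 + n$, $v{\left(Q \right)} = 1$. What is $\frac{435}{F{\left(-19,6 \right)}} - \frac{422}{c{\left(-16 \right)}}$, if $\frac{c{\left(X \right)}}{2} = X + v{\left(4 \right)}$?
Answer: $\frac{10112}{255} \approx 39.655$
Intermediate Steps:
$c{\left(X \right)} = 2 + 2 X$ ($c{\left(X \right)} = 2 \left(X + 1\right) = 2 \left(1 + X\right) = 2 + 2 X$)
$\frac{435}{F{\left(-19,6 \right)}} - \frac{422}{c{\left(-16 \right)}} = \frac{435}{11 + 6} - \frac{422}{2 + 2 \left(-16\right)} = \frac{435}{17} - \frac{422}{2 - 32} = 435 \cdot \frac{1}{17} - \frac{422}{-30} = \frac{435}{17} - - \frac{211}{15} = \frac{435}{17} + \frac{211}{15} = \frac{10112}{255}$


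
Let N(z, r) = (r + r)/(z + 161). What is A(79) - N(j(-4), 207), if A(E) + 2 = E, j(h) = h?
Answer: 11675/157 ≈ 74.363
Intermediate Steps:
A(E) = -2 + E
N(z, r) = 2*r/(161 + z) (N(z, r) = (2*r)/(161 + z) = 2*r/(161 + z))
A(79) - N(j(-4), 207) = (-2 + 79) - 2*207/(161 - 4) = 77 - 2*207/157 = 77 - 1*414/157 = 77 - 414/157 = 11675/157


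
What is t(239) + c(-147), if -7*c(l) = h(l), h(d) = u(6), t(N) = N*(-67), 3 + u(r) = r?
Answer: -112094/7 ≈ -16013.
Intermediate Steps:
u(r) = -3 + r
t(N) = -67*N
h(d) = 3 (h(d) = -3 + 6 = 3)
c(l) = -3/7 (c(l) = -⅐*3 = -3/7)
t(239) + c(-147) = -67*239 - 3/7 = -16013 - 3/7 = -112094/7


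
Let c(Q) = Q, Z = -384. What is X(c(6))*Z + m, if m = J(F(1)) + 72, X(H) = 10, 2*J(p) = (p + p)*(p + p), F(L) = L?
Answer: -3766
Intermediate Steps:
J(p) = 2*p² (J(p) = ((p + p)*(p + p))/2 = ((2*p)*(2*p))/2 = (4*p²)/2 = 2*p²)
m = 74 (m = 2*1² + 72 = 2*1 + 72 = 2 + 72 = 74)
X(c(6))*Z + m = 10*(-384) + 74 = -3840 + 74 = -3766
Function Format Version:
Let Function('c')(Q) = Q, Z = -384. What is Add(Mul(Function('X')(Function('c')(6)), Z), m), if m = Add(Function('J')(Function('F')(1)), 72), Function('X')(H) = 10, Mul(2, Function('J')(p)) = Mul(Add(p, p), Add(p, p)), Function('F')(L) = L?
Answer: -3766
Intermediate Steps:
Function('J')(p) = Mul(2, Pow(p, 2)) (Function('J')(p) = Mul(Rational(1, 2), Mul(Add(p, p), Add(p, p))) = Mul(Rational(1, 2), Mul(Mul(2, p), Mul(2, p))) = Mul(Rational(1, 2), Mul(4, Pow(p, 2))) = Mul(2, Pow(p, 2)))
m = 74 (m = Add(Mul(2, Pow(1, 2)), 72) = Add(Mul(2, 1), 72) = Add(2, 72) = 74)
Add(Mul(Function('X')(Function('c')(6)), Z), m) = Add(Mul(10, -384), 74) = Add(-3840, 74) = -3766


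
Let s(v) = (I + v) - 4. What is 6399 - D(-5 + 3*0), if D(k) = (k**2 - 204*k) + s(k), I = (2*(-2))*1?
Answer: 5367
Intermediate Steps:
I = -4 (I = -4*1 = -4)
s(v) = -8 + v (s(v) = (-4 + v) - 4 = -8 + v)
D(k) = -8 + k**2 - 203*k (D(k) = (k**2 - 204*k) + (-8 + k) = -8 + k**2 - 203*k)
6399 - D(-5 + 3*0) = 6399 - (-8 + (-5 + 3*0)**2 - 203*(-5 + 3*0)) = 6399 - (-8 + (-5 + 0)**2 - 203*(-5 + 0)) = 6399 - (-8 + (-5)**2 - 203*(-5)) = 6399 - (-8 + 25 + 1015) = 6399 - 1*1032 = 6399 - 1032 = 5367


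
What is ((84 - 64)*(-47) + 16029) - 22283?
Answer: -7194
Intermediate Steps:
((84 - 64)*(-47) + 16029) - 22283 = (20*(-47) + 16029) - 22283 = (-940 + 16029) - 22283 = 15089 - 22283 = -7194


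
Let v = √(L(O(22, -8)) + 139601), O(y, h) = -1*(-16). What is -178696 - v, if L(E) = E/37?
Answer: -178696 - 3*√21234929/37 ≈ -1.7907e+5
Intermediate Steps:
O(y, h) = 16
L(E) = E/37 (L(E) = E*(1/37) = E/37)
v = 3*√21234929/37 (v = √((1/37)*16 + 139601) = √(16/37 + 139601) = √(5165253/37) = 3*√21234929/37 ≈ 373.63)
-178696 - v = -178696 - 3*√21234929/37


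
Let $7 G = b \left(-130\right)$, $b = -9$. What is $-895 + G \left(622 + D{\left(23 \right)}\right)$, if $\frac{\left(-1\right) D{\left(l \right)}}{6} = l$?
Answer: $\frac{560015}{7} \approx 80002.0$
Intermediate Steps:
$D{\left(l \right)} = - 6 l$
$G = \frac{1170}{7}$ ($G = \frac{\left(-9\right) \left(-130\right)}{7} = \frac{1}{7} \cdot 1170 = \frac{1170}{7} \approx 167.14$)
$-895 + G \left(622 + D{\left(23 \right)}\right) = -895 + \frac{1170 \left(622 - 138\right)}{7} = -895 + \frac{1170}{7} \cdot 484 = -895 + \frac{566280}{7} = \frac{560015}{7}$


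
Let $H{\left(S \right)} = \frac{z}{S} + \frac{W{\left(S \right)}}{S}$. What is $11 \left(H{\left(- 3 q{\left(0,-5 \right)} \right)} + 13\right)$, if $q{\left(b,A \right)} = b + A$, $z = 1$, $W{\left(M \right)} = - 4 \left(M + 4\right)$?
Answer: $88$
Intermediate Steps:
$W{\left(M \right)} = -16 - 4 M$ ($W{\left(M \right)} = - 4 \left(4 + M\right) = -16 - 4 M$)
$q{\left(b,A \right)} = A + b$
$H{\left(S \right)} = \frac{1}{S} + \frac{-16 - 4 S}{S}$ ($H{\left(S \right)} = 1 \frac{1}{S} + \frac{-16 - 4 S}{S} = \frac{1}{S} + \frac{-16 - 4 S}{S}$)
$11 \left(H{\left(- 3 q{\left(0,-5 \right)} \right)} + 13\right) = 11 \left(\left(-4 - \frac{15}{\left(-3\right) \left(-5 + 0\right)}\right) + 13\right) = 11 \left(\left(-4 - \frac{15}{\left(-3\right) \left(-5\right)}\right) + 13\right) = 11 \left(\left(-4 - \frac{15}{15}\right) + 13\right) = 11 \left(\left(-4 - 1\right) + 13\right) = 11 \left(-5 + 13\right) = 11 \cdot 8 = 88$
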